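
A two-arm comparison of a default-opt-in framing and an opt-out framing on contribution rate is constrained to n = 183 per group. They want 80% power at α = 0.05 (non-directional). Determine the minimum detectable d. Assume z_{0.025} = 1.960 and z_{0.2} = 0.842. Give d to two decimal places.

For two independent groups of n = 183 each: d_min = (z_{α/2} + z_β)·√(2/n).
z-sum = 1.960 + 0.842 = 2.802.
d_min = 2.802 × √(2/183) = 2.802 × 0.1045 = 0.293.

d_min ≈ 0.29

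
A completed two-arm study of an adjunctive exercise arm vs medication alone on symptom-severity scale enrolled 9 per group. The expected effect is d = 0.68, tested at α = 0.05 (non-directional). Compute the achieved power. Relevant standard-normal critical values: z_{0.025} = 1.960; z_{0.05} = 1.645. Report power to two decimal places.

power ≈ 0.30

For two equal groups, power = Φ(d·√(n/2) − z_{α/2}).
d·√(n/2) = 0.68 × √(9/2) = 0.68 × 2.121 = 1.442.
z_β = 1.442 − 1.960 = -0.518.
Power = Φ(-0.518) = 0.302.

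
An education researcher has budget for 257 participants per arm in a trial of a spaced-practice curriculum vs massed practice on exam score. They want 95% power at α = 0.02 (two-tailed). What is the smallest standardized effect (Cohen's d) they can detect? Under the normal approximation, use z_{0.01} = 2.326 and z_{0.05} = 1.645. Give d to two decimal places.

d_min ≈ 0.35

For two independent groups of n = 257 each: d_min = (z_{α/2} + z_β)·√(2/n).
z-sum = 2.326 + 1.645 = 3.971.
d_min = 3.971 × √(2/257) = 3.971 × 0.0882 = 0.350.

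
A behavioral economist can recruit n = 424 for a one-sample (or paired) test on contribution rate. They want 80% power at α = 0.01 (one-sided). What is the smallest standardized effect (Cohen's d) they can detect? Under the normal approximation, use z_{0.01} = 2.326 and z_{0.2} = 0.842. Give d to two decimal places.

d_min ≈ 0.15

For a single sample (or paired design) of n = 424: d_min = (z_{α} + z_β)/√n.
z-sum = 2.326 + 0.842 = 3.168.
d_min = 3.168 / √424 = 3.168 / 20.591 = 0.154.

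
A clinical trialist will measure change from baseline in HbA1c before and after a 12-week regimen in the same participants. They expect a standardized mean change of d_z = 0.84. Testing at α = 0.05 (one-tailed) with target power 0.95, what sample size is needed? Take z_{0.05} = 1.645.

For a paired (one-sample on differences) test: n = ((z_{α} + z_β) / d)².
z_{α} + z_β = 1.645 + 1.645 = 3.290.
n = (3.290 / 0.84)² = 3.917² = 15.34.
Round up.

n = 16 pairs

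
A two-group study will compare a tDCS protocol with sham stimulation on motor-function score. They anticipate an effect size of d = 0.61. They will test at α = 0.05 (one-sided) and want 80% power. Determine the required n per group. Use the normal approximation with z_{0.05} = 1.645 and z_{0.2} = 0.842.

For two independent groups with equal n: n = 2·((z_{α} + z_β) / d)².
z_{α} + z_β = 1.645 + 0.842 = 2.487.
n = 2 × (2.487 / 0.61)² = 2 × 4.077² = 2 × 16.62 = 33.2.
Round up to the next whole participant.

n = 34 per group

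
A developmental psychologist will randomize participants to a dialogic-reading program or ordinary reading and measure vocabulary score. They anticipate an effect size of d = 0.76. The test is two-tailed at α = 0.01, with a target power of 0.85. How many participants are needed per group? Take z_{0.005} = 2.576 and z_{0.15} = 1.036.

n = 46 per group

For two independent groups with equal n: n = 2·((z_{α/2} + z_β) / d)².
z_{α/2} + z_β = 2.576 + 1.036 = 3.612.
n = 2 × (3.612 / 0.76)² = 2 × 4.753² = 2 × 22.59 = 45.2.
Round up to the next whole participant.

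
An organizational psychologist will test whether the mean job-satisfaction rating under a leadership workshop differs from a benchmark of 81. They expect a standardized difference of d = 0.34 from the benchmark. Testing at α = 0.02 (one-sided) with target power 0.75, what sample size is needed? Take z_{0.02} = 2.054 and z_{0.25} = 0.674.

For a one-sample test: n = ((z_{α} + z_β) / d)².
z_{α} + z_β = 2.054 + 0.674 = 2.728.
n = (2.728 / 0.34)² = 8.024² = 64.38.
Round up.

n = 65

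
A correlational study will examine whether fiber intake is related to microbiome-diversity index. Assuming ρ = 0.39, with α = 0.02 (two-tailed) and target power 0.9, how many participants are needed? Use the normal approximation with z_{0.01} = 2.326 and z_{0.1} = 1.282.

n = 80

Fisher's z: C = ½·ln((1+r)/(1−r)) = ½·ln(2.2787) = 0.4118.
n = ((z_{α/2} + z_β)/C)² + 3.
(2.326 + 1.282) / 0.4118 = 3.608 / 0.4118 = 8.762.
n = 8.762² + 3 = 76.76 + 3 = 79.8.
Round up.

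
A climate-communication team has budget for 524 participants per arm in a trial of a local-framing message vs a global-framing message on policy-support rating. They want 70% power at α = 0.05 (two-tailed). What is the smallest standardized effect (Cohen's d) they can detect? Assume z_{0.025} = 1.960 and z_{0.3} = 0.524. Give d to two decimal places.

d_min ≈ 0.15

For two independent groups of n = 524 each: d_min = (z_{α/2} + z_β)·√(2/n).
z-sum = 1.960 + 0.524 = 2.484.
d_min = 2.484 × √(2/524) = 2.484 × 0.0618 = 0.153.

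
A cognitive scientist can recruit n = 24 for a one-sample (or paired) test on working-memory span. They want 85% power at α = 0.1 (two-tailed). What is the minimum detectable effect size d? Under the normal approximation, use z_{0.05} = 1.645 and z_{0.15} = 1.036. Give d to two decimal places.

For a single sample (or paired design) of n = 24: d_min = (z_{α/2} + z_β)/√n.
z-sum = 1.645 + 1.036 = 2.681.
d_min = 2.681 / √24 = 2.681 / 4.899 = 0.547.

d_min ≈ 0.55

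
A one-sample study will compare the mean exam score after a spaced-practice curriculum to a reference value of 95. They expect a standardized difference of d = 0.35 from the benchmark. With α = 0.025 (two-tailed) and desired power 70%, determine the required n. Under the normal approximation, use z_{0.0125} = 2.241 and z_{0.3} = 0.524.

n = 63

For a one-sample test: n = ((z_{α/2} + z_β) / d)².
z_{α/2} + z_β = 2.241 + 0.524 = 2.765.
n = (2.765 / 0.35)² = 7.900² = 62.41.
Round up.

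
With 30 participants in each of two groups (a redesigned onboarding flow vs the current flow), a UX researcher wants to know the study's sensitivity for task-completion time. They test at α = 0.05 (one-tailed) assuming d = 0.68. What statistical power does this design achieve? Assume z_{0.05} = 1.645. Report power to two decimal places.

For two equal groups, power = Φ(d·√(n/2) − z_{α}).
d·√(n/2) = 0.68 × √(30/2) = 0.68 × 3.873 = 2.634.
z_β = 2.634 − 1.645 = 0.989.
Power = Φ(0.989) = 0.839.

power ≈ 0.84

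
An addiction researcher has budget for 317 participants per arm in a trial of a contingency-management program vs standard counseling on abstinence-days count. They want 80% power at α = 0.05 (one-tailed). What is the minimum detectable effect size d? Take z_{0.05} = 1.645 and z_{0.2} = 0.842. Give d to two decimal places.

For two independent groups of n = 317 each: d_min = (z_{α} + z_β)·√(2/n).
z-sum = 1.645 + 0.842 = 2.487.
d_min = 2.487 × √(2/317) = 2.487 × 0.0794 = 0.198.

d_min ≈ 0.20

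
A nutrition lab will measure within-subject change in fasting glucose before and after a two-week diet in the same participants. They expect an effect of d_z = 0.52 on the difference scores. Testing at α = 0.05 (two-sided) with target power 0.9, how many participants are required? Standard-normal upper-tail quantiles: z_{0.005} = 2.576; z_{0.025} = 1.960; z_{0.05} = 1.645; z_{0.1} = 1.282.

n = 39 pairs

For a paired (one-sample on differences) test: n = ((z_{α/2} + z_β) / d)².
z_{α/2} + z_β = 1.960 + 1.282 = 3.242.
n = (3.242 / 0.52)² = 6.235² = 38.87.
Round up.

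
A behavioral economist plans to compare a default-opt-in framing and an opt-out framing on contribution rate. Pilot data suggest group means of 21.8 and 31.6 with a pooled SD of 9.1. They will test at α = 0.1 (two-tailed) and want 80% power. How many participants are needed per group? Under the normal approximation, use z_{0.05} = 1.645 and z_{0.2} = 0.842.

n = 11 per group

Cohen's d = |M₁ − M₂| / SD_pooled = |21.8 − 31.6| / 9.1 = 9.8 / 9.1 = 1.077.
For two independent groups with equal n: n = 2·((z_{α/2} + z_β) / d)².
z_{α/2} + z_β = 1.645 + 0.842 = 2.487.
n = 2 × (2.487 / 1.077)² = 2 × 2.309² = 2 × 5.33 = 10.7.
Round up to the next whole participant.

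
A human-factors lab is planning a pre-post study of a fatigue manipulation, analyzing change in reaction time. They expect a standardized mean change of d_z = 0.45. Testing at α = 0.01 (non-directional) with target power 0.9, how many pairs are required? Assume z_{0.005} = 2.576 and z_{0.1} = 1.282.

n = 74 pairs

For a paired (one-sample on differences) test: n = ((z_{α/2} + z_β) / d)².
z_{α/2} + z_β = 2.576 + 1.282 = 3.858.
n = (3.858 / 0.45)² = 8.573² = 73.50.
Round up.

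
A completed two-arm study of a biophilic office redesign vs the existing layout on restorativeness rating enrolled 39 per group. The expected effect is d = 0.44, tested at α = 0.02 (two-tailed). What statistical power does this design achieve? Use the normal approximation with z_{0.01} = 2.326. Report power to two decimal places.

power ≈ 0.35

For two equal groups, power = Φ(d·√(n/2) − z_{α/2}).
d·√(n/2) = 0.44 × √(39/2) = 0.44 × 4.416 = 1.943.
z_β = 1.943 − 2.326 = -0.383.
Power = Φ(-0.383) = 0.351.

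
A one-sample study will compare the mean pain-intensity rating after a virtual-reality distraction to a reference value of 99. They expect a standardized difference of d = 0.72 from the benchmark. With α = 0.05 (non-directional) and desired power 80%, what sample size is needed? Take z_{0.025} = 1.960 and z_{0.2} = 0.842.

For a one-sample test: n = ((z_{α/2} + z_β) / d)².
z_{α/2} + z_β = 1.960 + 0.842 = 2.802.
n = (2.802 / 0.72)² = 3.892² = 15.15.
Round up.

n = 16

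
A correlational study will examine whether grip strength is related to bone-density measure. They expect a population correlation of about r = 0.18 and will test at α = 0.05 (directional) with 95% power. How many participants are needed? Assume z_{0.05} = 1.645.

n = 330

Fisher's z: C = ½·ln((1+r)/(1−r)) = ½·ln(1.4390) = 0.1820.
n = ((z_{α} + z_β)/C)² + 3.
(1.645 + 1.645) / 0.1820 = 3.290 / 0.1820 = 18.077.
n = 18.077² + 3 = 326.78 + 3 = 329.8.
Round up.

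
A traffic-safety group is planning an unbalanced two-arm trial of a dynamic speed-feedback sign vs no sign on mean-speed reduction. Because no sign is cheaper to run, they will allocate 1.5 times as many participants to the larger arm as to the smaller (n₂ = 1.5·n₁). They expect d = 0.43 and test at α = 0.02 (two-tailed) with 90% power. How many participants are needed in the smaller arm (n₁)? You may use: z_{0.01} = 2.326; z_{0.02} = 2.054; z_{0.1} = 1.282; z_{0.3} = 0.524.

n₁ = 118

With allocation ratio k = n₂/n₁ = 1.5, Var(x̄₁−x̄₂) = σ²(1/n₁ + 1/(k·n₁)) = σ²·(k+1)/(k·n₁).
So n₁ = (1 + 1/k)·((z_{α/2} + z_β)/d)² = 1.667 × (3.608/0.43)².
n₁ = 1.667 × 70.40 = 117.3.
Round up: n₁ = 118, giving n₂ = 1.5 × 118 = 177.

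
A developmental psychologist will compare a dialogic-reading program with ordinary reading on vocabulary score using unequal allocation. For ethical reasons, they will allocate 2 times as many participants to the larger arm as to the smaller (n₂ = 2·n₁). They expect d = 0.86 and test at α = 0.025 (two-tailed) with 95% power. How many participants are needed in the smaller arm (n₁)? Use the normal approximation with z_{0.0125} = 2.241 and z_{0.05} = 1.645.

With allocation ratio k = n₂/n₁ = 2, Var(x̄₁−x̄₂) = σ²(1/n₁ + 1/(k·n₁)) = σ²·(k+1)/(k·n₁).
So n₁ = (1 + 1/k)·((z_{α/2} + z_β)/d)² = 1.500 × (3.886/0.86)².
n₁ = 1.500 × 20.42 = 30.6.
Round up: n₁ = 31, giving n₂ = 2 × 31 = 62.

n₁ = 31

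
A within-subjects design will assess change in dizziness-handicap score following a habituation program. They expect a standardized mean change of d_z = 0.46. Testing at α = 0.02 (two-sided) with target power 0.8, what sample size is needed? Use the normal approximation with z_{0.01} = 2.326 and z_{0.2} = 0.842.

n = 48 pairs

For a paired (one-sample on differences) test: n = ((z_{α/2} + z_β) / d)².
z_{α/2} + z_β = 2.326 + 0.842 = 3.168.
n = (3.168 / 0.46)² = 6.887² = 47.43.
Round up.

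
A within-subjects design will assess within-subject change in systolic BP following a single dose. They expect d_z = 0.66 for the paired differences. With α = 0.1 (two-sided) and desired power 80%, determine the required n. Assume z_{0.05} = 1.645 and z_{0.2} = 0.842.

For a paired (one-sample on differences) test: n = ((z_{α/2} + z_β) / d)².
z_{α/2} + z_β = 1.645 + 0.842 = 2.487.
n = (2.487 / 0.66)² = 3.768² = 14.20.
Round up.

n = 15 pairs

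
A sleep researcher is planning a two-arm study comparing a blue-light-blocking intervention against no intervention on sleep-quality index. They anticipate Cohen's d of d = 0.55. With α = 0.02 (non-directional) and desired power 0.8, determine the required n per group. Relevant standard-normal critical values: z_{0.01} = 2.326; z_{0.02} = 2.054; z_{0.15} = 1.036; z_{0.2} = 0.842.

For two independent groups with equal n: n = 2·((z_{α/2} + z_β) / d)².
z_{α/2} + z_β = 2.326 + 0.842 = 3.168.
n = 2 × (3.168 / 0.55)² = 2 × 5.760² = 2 × 33.18 = 66.4.
Round up to the next whole participant.

n = 67 per group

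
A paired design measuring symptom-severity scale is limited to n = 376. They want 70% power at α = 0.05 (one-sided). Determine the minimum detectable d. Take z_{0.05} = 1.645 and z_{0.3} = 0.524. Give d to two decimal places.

d_min ≈ 0.11

For a single sample (or paired design) of n = 376: d_min = (z_{α} + z_β)/√n.
z-sum = 1.645 + 0.524 = 2.169.
d_min = 2.169 / √376 = 2.169 / 19.391 = 0.112.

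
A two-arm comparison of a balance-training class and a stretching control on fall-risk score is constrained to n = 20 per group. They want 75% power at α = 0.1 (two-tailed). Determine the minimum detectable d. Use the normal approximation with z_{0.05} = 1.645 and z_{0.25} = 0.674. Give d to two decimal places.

For two independent groups of n = 20 each: d_min = (z_{α/2} + z_β)·√(2/n).
z-sum = 1.645 + 0.674 = 2.319.
d_min = 2.319 × √(2/20) = 2.319 × 0.3162 = 0.733.

d_min ≈ 0.73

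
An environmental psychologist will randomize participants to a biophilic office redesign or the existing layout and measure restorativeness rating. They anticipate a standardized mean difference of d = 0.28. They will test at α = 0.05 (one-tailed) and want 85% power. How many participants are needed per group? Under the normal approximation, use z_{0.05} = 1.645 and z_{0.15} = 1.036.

For two independent groups with equal n: n = 2·((z_{α} + z_β) / d)².
z_{α} + z_β = 1.645 + 1.036 = 2.681.
n = 2 × (2.681 / 0.28)² = 2 × 9.575² = 2 × 91.68 = 183.4.
Round up to the next whole participant.

n = 184 per group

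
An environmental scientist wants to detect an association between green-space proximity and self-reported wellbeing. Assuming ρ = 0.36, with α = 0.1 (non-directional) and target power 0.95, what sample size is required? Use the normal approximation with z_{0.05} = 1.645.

Fisher's z: C = ½·ln((1+r)/(1−r)) = ½·ln(2.1250) = 0.3769.
n = ((z_{α/2} + z_β)/C)² + 3.
(1.645 + 1.645) / 0.3769 = 3.290 / 0.3769 = 8.729.
n = 8.729² + 3 = 76.20 + 3 = 79.2.
Round up.

n = 80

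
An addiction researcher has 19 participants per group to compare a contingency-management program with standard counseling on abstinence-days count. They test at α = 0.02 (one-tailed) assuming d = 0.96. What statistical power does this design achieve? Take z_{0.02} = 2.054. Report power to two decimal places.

power ≈ 0.82

For two equal groups, power = Φ(d·√(n/2) − z_{α}).
d·√(n/2) = 0.96 × √(19/2) = 0.96 × 3.082 = 2.959.
z_β = 2.959 − 2.054 = 0.905.
Power = Φ(0.905) = 0.817.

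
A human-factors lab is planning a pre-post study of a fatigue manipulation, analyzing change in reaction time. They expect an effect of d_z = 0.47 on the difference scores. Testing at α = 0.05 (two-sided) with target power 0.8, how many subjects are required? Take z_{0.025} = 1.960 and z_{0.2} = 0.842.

For a paired (one-sample on differences) test: n = ((z_{α/2} + z_β) / d)².
z_{α/2} + z_β = 1.960 + 0.842 = 2.802.
n = (2.802 / 0.47)² = 5.962² = 35.54.
Round up.

n = 36 pairs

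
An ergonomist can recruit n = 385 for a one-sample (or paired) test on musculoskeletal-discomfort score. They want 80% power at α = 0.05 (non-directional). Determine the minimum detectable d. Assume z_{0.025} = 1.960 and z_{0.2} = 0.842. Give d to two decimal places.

For a single sample (or paired design) of n = 385: d_min = (z_{α/2} + z_β)/√n.
z-sum = 1.960 + 0.842 = 2.802.
d_min = 2.802 / √385 = 2.802 / 19.621 = 0.143.

d_min ≈ 0.14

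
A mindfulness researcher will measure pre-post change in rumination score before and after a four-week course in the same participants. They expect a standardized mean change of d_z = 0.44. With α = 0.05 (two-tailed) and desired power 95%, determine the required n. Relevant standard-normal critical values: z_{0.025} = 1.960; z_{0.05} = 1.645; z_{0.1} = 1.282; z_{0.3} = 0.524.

For a paired (one-sample on differences) test: n = ((z_{α/2} + z_β) / d)².
z_{α/2} + z_β = 1.960 + 1.645 = 3.605.
n = (3.605 / 0.44)² = 8.193² = 67.13.
Round up.

n = 68 pairs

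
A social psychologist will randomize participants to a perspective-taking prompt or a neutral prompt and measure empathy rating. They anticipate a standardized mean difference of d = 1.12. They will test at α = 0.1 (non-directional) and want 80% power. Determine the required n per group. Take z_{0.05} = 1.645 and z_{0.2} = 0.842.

For two independent groups with equal n: n = 2·((z_{α/2} + z_β) / d)².
z_{α/2} + z_β = 1.645 + 0.842 = 2.487.
n = 2 × (2.487 / 1.12)² = 2 × 2.221² = 2 × 4.93 = 9.9.
Round up to the next whole participant.

n = 10 per group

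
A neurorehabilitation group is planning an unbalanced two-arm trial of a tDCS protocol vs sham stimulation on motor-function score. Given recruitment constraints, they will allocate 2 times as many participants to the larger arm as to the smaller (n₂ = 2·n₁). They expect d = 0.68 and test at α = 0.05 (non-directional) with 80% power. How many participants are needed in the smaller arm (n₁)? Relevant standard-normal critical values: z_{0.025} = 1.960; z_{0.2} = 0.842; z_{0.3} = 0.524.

With allocation ratio k = n₂/n₁ = 2, Var(x̄₁−x̄₂) = σ²(1/n₁ + 1/(k·n₁)) = σ²·(k+1)/(k·n₁).
So n₁ = (1 + 1/k)·((z_{α/2} + z_β)/d)² = 1.500 × (2.802/0.68)².
n₁ = 1.500 × 16.98 = 25.5.
Round up: n₁ = 26, giving n₂ = 2 × 26 = 52.

n₁ = 26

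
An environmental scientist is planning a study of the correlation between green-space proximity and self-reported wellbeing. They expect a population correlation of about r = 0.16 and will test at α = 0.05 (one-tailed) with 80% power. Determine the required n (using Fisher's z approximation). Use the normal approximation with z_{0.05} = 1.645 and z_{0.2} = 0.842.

Fisher's z: C = ½·ln((1+r)/(1−r)) = ½·ln(1.3810) = 0.1614.
n = ((z_{α} + z_β)/C)² + 3.
(1.645 + 0.842) / 0.1614 = 2.487 / 0.1614 = 15.409.
n = 15.409² + 3 = 237.43 + 3 = 240.4.
Round up.

n = 241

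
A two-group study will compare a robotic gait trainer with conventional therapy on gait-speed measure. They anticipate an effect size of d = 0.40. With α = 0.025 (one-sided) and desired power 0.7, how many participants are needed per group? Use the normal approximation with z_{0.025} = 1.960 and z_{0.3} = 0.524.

For two independent groups with equal n: n = 2·((z_{α} + z_β) / d)².
z_{α} + z_β = 1.960 + 0.524 = 2.484.
n = 2 × (2.484 / 0.40)² = 2 × 6.210² = 2 × 38.56 = 77.1.
Round up to the next whole participant.

n = 78 per group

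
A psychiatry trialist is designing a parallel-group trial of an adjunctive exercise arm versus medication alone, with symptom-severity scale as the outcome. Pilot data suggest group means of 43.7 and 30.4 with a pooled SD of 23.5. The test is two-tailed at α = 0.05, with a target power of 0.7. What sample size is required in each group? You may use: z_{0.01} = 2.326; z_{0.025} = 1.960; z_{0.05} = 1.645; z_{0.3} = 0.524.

n = 39 per group

Cohen's d = |M₁ − M₂| / SD_pooled = |43.7 − 30.4| / 23.5 = 13.3 / 23.5 = 0.566.
For two independent groups with equal n: n = 2·((z_{α/2} + z_β) / d)².
z_{α/2} + z_β = 1.960 + 0.524 = 2.484.
n = 2 × (2.484 / 0.566)² = 2 × 4.389² = 2 × 19.26 = 38.5.
Round up to the next whole participant.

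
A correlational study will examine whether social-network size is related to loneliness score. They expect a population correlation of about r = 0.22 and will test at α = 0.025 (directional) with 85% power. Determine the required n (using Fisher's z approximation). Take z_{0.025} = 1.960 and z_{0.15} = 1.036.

Fisher's z: C = ½·ln((1+r)/(1−r)) = ½·ln(1.5641) = 0.2237.
n = ((z_{α} + z_β)/C)² + 3.
(1.960 + 1.036) / 0.2237 = 2.996 / 0.2237 = 13.393.
n = 13.393² + 3 = 179.37 + 3 = 182.4.
Round up.

n = 183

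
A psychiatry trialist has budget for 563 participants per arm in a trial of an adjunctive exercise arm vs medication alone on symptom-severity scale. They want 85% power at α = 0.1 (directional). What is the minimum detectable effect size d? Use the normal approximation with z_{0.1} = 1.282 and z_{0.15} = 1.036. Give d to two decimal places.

For two independent groups of n = 563 each: d_min = (z_{α} + z_β)·√(2/n).
z-sum = 1.282 + 1.036 = 2.318.
d_min = 2.318 × √(2/563) = 2.318 × 0.0596 = 0.138.

d_min ≈ 0.14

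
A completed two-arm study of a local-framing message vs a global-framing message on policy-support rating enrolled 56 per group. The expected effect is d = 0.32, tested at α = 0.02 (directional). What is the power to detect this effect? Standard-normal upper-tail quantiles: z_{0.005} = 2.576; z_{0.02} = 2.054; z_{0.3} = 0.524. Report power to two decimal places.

power ≈ 0.36

For two equal groups, power = Φ(d·√(n/2) − z_{α}).
d·√(n/2) = 0.32 × √(56/2) = 0.32 × 5.292 = 1.693.
z_β = 1.693 − 2.054 = -0.361.
Power = Φ(-0.361) = 0.359.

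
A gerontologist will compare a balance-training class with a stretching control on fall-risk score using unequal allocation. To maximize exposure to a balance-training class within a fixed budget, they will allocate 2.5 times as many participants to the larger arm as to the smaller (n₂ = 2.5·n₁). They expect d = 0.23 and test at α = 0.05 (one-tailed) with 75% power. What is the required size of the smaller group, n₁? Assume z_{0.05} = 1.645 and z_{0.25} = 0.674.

n₁ = 143

With allocation ratio k = n₂/n₁ = 2.5, Var(x̄₁−x̄₂) = σ²(1/n₁ + 1/(k·n₁)) = σ²·(k+1)/(k·n₁).
So n₁ = (1 + 1/k)·((z_{α} + z_β)/d)² = 1.400 × (2.319/0.23)².
n₁ = 1.400 × 101.66 = 142.3.
Round up: n₁ = 143, giving n₂ = ⌈2.5 × 143⌉ = ⌈357.5⌉ = 358.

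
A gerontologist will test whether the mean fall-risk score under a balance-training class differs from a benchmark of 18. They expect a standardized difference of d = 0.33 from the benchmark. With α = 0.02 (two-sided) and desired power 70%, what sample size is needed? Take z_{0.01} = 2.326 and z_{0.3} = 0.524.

n = 75

For a one-sample test: n = ((z_{α/2} + z_β) / d)².
z_{α/2} + z_β = 2.326 + 0.524 = 2.850.
n = (2.850 / 0.33)² = 8.636² = 74.59.
Round up.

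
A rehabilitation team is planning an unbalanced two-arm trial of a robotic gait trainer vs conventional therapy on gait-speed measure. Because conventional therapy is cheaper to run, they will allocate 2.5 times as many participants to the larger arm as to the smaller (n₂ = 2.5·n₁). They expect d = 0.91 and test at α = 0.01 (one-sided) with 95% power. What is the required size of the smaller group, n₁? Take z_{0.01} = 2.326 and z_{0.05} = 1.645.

With allocation ratio k = n₂/n₁ = 2.5, Var(x̄₁−x̄₂) = σ²(1/n₁ + 1/(k·n₁)) = σ²·(k+1)/(k·n₁).
So n₁ = (1 + 1/k)·((z_{α} + z_β)/d)² = 1.400 × (3.971/0.91)².
n₁ = 1.400 × 19.04 = 26.7.
Round up: n₁ = 27, giving n₂ = ⌈2.5 × 27⌉ = ⌈67.5⌉ = 68.

n₁ = 27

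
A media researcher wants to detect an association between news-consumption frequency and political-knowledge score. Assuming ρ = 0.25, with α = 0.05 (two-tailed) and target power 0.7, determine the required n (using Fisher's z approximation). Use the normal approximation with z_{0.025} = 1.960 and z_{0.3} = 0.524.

Fisher's z: C = ½·ln((1+r)/(1−r)) = ½·ln(1.6667) = 0.2554.
n = ((z_{α/2} + z_β)/C)² + 3.
(1.960 + 0.524) / 0.2554 = 2.484 / 0.2554 = 9.726.
n = 9.726² + 3 = 94.59 + 3 = 97.6.
Round up.

n = 98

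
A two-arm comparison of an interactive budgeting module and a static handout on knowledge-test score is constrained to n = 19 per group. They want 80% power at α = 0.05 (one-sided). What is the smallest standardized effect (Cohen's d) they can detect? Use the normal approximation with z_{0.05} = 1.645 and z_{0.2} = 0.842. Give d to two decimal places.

d_min ≈ 0.81

For two independent groups of n = 19 each: d_min = (z_{α} + z_β)·√(2/n).
z-sum = 1.645 + 0.842 = 2.487.
d_min = 2.487 × √(2/19) = 2.487 × 0.3244 = 0.807.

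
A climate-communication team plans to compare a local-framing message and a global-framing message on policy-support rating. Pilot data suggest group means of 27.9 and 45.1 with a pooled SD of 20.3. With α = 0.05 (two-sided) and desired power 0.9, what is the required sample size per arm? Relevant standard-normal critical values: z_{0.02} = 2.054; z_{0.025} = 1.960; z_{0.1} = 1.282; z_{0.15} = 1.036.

Cohen's d = |M₁ − M₂| / SD_pooled = |27.9 − 45.1| / 20.3 = 17.2 / 20.3 = 0.847.
For two independent groups with equal n: n = 2·((z_{α/2} + z_β) / d)².
z_{α/2} + z_β = 1.960 + 1.282 = 3.242.
n = 2 × (3.242 / 0.847)² = 2 × 3.828² = 2 × 14.65 = 29.3.
Round up to the next whole participant.

n = 30 per group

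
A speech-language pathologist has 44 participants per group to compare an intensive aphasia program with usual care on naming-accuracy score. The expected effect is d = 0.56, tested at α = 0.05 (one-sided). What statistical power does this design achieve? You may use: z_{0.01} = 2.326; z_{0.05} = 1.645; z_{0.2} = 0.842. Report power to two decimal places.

power ≈ 0.84

For two equal groups, power = Φ(d·√(n/2) − z_{α}).
d·√(n/2) = 0.56 × √(44/2) = 0.56 × 4.690 = 2.627.
z_β = 2.627 − 1.645 = 0.982.
Power = Φ(0.982) = 0.837.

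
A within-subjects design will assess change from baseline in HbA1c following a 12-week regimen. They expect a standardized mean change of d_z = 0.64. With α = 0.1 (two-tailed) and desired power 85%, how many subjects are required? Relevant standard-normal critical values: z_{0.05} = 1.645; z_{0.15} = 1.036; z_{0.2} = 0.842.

n = 18 pairs

For a paired (one-sample on differences) test: n = ((z_{α/2} + z_β) / d)².
z_{α/2} + z_β = 1.645 + 1.036 = 2.681.
n = (2.681 / 0.64)² = 4.189² = 17.55.
Round up.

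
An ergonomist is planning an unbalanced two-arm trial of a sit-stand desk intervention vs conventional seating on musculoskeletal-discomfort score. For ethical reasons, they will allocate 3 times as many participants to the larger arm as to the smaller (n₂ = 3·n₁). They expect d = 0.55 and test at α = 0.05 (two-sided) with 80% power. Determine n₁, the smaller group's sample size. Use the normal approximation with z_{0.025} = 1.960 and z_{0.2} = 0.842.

With allocation ratio k = n₂/n₁ = 3, Var(x̄₁−x̄₂) = σ²(1/n₁ + 1/(k·n₁)) = σ²·(k+1)/(k·n₁).
So n₁ = (1 + 1/k)·((z_{α/2} + z_β)/d)² = 1.333 × (2.802/0.55)².
n₁ = 1.333 × 25.95 = 34.6.
Round up: n₁ = 35, giving n₂ = 3 × 35 = 105.

n₁ = 35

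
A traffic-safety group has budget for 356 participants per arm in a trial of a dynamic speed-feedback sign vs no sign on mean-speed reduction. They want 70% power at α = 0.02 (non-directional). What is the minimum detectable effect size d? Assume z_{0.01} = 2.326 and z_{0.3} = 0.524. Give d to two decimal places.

For two independent groups of n = 356 each: d_min = (z_{α/2} + z_β)·√(2/n).
z-sum = 2.326 + 0.524 = 2.850.
d_min = 2.850 × √(2/356) = 2.850 × 0.0750 = 0.214.

d_min ≈ 0.21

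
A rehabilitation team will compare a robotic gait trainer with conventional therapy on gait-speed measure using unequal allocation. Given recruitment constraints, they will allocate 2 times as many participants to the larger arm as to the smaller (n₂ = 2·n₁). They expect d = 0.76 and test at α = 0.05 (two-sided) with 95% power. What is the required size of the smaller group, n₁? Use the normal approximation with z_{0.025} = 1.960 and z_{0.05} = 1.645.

With allocation ratio k = n₂/n₁ = 2, Var(x̄₁−x̄₂) = σ²(1/n₁ + 1/(k·n₁)) = σ²·(k+1)/(k·n₁).
So n₁ = (1 + 1/k)·((z_{α/2} + z_β)/d)² = 1.500 × (3.605/0.76)².
n₁ = 1.500 × 22.50 = 33.8.
Round up: n₁ = 34, giving n₂ = 2 × 34 = 68.

n₁ = 34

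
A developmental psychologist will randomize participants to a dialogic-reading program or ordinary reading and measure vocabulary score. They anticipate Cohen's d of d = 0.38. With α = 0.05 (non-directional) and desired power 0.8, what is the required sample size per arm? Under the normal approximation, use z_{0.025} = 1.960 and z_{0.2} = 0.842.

For two independent groups with equal n: n = 2·((z_{α/2} + z_β) / d)².
z_{α/2} + z_β = 1.960 + 0.842 = 2.802.
n = 2 × (2.802 / 0.38)² = 2 × 7.374² = 2 × 54.37 = 108.7.
Round up to the next whole participant.

n = 109 per group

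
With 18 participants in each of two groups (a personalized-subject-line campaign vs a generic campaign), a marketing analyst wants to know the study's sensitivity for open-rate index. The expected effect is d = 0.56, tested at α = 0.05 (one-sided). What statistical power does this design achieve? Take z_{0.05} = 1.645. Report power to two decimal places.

power ≈ 0.51

For two equal groups, power = Φ(d·√(n/2) − z_{α}).
d·√(n/2) = 0.56 × √(18/2) = 0.56 × 3.000 = 1.680.
z_β = 1.680 − 1.645 = 0.035.
Power = Φ(0.035) = 0.514.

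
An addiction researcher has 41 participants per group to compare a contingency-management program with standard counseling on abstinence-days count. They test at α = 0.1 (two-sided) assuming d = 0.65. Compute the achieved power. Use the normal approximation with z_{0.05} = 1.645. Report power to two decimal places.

For two equal groups, power = Φ(d·√(n/2) − z_{α/2}).
d·√(n/2) = 0.65 × √(41/2) = 0.65 × 4.528 = 2.943.
z_β = 2.943 − 1.645 = 1.298.
Power = Φ(1.298) = 0.903.

power ≈ 0.90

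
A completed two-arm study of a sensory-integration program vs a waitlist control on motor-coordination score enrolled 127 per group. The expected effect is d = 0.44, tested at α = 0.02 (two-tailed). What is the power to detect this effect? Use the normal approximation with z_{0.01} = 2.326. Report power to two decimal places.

power ≈ 0.88

For two equal groups, power = Φ(d·√(n/2) − z_{α/2}).
d·√(n/2) = 0.44 × √(127/2) = 0.44 × 7.969 = 3.506.
z_β = 3.506 − 2.326 = 1.180.
Power = Φ(1.180) = 0.881.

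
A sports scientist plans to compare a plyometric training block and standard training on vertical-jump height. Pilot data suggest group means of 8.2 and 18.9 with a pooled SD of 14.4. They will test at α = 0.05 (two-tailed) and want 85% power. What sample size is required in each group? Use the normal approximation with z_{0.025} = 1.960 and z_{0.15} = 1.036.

n = 33 per group

Cohen's d = |M₁ − M₂| / SD_pooled = |8.2 − 18.9| / 14.4 = 10.7 / 14.4 = 0.743.
For two independent groups with equal n: n = 2·((z_{α/2} + z_β) / d)².
z_{α/2} + z_β = 1.960 + 1.036 = 2.996.
n = 2 × (2.996 / 0.743)² = 2 × 4.032² = 2 × 16.26 = 32.5.
Round up to the next whole participant.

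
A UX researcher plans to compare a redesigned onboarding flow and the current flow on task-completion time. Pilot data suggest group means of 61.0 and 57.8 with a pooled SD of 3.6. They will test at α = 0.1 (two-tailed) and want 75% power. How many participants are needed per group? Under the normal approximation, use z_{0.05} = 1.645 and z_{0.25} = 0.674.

Cohen's d = |M₁ − M₂| / SD_pooled = |61.0 − 57.8| / 3.6 = 3.2 / 3.6 = 0.889.
For two independent groups with equal n: n = 2·((z_{α/2} + z_β) / d)².
z_{α/2} + z_β = 1.645 + 0.674 = 2.319.
n = 2 × (2.319 / 0.889)² = 2 × 2.609² = 2 × 6.80 = 13.6.
Round up to the next whole participant.

n = 14 per group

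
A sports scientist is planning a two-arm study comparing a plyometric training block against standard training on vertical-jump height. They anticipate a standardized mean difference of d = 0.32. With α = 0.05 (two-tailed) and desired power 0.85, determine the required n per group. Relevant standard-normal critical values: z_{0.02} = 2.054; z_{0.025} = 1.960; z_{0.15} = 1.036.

n = 176 per group

For two independent groups with equal n: n = 2·((z_{α/2} + z_β) / d)².
z_{α/2} + z_β = 1.960 + 1.036 = 2.996.
n = 2 × (2.996 / 0.32)² = 2 × 9.362² = 2 × 87.66 = 175.3.
Round up to the next whole participant.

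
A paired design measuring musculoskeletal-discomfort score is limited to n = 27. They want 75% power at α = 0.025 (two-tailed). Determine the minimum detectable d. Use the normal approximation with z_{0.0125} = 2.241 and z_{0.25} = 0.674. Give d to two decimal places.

d_min ≈ 0.56

For a single sample (or paired design) of n = 27: d_min = (z_{α/2} + z_β)/√n.
z-sum = 2.241 + 0.674 = 2.915.
d_min = 2.915 / √27 = 2.915 / 5.196 = 0.561.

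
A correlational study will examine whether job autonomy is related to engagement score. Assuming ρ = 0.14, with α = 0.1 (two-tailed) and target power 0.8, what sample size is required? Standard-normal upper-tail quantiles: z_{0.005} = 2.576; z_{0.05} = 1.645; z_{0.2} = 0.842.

Fisher's z: C = ½·ln((1+r)/(1−r)) = ½·ln(1.3256) = 0.1409.
n = ((z_{α/2} + z_β)/C)² + 3.
(1.645 + 0.842) / 0.1409 = 2.487 / 0.1409 = 17.651.
n = 17.651² + 3 = 311.55 + 3 = 314.6.
Round up.

n = 315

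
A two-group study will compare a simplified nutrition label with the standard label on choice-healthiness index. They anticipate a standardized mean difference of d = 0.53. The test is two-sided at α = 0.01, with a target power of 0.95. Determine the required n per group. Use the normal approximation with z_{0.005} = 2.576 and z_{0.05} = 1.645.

n = 127 per group

For two independent groups with equal n: n = 2·((z_{α/2} + z_β) / d)².
z_{α/2} + z_β = 2.576 + 1.645 = 4.221.
n = 2 × (4.221 / 0.53)² = 2 × 7.964² = 2 × 63.43 = 126.9.
Round up to the next whole participant.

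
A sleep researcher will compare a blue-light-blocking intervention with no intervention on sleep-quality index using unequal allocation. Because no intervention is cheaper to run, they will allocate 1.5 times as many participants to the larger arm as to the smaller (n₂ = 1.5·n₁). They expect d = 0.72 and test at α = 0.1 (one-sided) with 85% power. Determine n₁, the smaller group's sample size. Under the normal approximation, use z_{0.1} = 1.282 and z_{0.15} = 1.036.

n₁ = 18

With allocation ratio k = n₂/n₁ = 1.5, Var(x̄₁−x̄₂) = σ²(1/n₁ + 1/(k·n₁)) = σ²·(k+1)/(k·n₁).
So n₁ = (1 + 1/k)·((z_{α} + z_β)/d)² = 1.667 × (2.318/0.72)².
n₁ = 1.667 × 10.36 = 17.3.
Round up: n₁ = 18, giving n₂ = 1.5 × 18 = 27.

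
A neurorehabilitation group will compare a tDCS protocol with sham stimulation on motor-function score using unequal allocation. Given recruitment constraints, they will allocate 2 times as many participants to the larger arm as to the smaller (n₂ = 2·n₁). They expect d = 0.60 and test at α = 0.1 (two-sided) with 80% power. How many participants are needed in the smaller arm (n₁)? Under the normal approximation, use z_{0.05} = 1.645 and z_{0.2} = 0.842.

With allocation ratio k = n₂/n₁ = 2, Var(x̄₁−x̄₂) = σ²(1/n₁ + 1/(k·n₁)) = σ²·(k+1)/(k·n₁).
So n₁ = (1 + 1/k)·((z_{α/2} + z_β)/d)² = 1.500 × (2.487/0.60)².
n₁ = 1.500 × 17.18 = 25.8.
Round up: n₁ = 26, giving n₂ = 2 × 26 = 52.

n₁ = 26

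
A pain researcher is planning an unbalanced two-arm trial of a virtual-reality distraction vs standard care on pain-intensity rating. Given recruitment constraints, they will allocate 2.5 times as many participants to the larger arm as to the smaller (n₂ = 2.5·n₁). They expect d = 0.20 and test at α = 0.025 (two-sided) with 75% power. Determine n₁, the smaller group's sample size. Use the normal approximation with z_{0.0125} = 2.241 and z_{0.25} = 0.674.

With allocation ratio k = n₂/n₁ = 2.5, Var(x̄₁−x̄₂) = σ²(1/n₁ + 1/(k·n₁)) = σ²·(k+1)/(k·n₁).
So n₁ = (1 + 1/k)·((z_{α/2} + z_β)/d)² = 1.400 × (2.915/0.20)².
n₁ = 1.400 × 212.43 = 297.4.
Round up: n₁ = 298, giving n₂ = 2.5 × 298 = 745.

n₁ = 298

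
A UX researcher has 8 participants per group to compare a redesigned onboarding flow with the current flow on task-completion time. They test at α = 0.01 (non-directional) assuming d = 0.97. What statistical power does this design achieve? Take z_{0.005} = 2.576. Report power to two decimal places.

power ≈ 0.26

For two equal groups, power = Φ(d·√(n/2) − z_{α/2}).
d·√(n/2) = 0.97 × √(8/2) = 0.97 × 2.000 = 1.940.
z_β = 1.940 − 2.576 = -0.636.
Power = Φ(-0.636) = 0.262.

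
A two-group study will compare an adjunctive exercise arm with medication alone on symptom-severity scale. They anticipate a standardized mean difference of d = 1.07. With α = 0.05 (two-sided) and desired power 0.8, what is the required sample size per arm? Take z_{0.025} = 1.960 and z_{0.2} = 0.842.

n = 14 per group

For two independent groups with equal n: n = 2·((z_{α/2} + z_β) / d)².
z_{α/2} + z_β = 1.960 + 0.842 = 2.802.
n = 2 × (2.802 / 1.07)² = 2 × 2.619² = 2 × 6.86 = 13.7.
Round up to the next whole participant.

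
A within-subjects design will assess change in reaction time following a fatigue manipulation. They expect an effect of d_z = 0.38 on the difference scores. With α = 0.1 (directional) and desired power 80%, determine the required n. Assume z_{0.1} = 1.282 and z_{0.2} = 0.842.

For a paired (one-sample on differences) test: n = ((z_{α} + z_β) / d)².
z_{α} + z_β = 1.282 + 0.842 = 2.124.
n = (2.124 / 0.38)² = 5.589² = 31.24.
Round up.

n = 32 pairs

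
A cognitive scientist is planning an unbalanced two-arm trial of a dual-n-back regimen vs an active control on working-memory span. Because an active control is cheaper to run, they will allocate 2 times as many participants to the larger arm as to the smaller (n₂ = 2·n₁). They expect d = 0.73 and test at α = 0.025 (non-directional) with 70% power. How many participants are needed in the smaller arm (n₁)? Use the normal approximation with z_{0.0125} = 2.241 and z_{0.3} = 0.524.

n₁ = 22

With allocation ratio k = n₂/n₁ = 2, Var(x̄₁−x̄₂) = σ²(1/n₁ + 1/(k·n₁)) = σ²·(k+1)/(k·n₁).
So n₁ = (1 + 1/k)·((z_{α/2} + z_β)/d)² = 1.500 × (2.765/0.73)².
n₁ = 1.500 × 14.35 = 21.5.
Round up: n₁ = 22, giving n₂ = 2 × 22 = 44.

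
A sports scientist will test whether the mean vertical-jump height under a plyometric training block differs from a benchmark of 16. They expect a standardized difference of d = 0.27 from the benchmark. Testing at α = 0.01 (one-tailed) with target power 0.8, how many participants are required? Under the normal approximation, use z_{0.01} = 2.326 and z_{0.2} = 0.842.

For a one-sample test: n = ((z_{α} + z_β) / d)².
z_{α} + z_β = 2.326 + 0.842 = 3.168.
n = (3.168 / 0.27)² = 11.733² = 137.67.
Round up.

n = 138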